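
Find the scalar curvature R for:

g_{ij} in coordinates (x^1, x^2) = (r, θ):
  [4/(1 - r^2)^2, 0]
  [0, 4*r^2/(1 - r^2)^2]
Non-zero Christoffel symbols (Γ^k_{ij} = Γ^k_{ji}):
Γ^r_{r r} = 2*r/(1 - r^2)
Γ^r_{θ θ} = (r^3 + r)/(r^2 - 1)
Γ^θ_{r θ} = (-r^2 - 1)/(r^3 - r)
Ricci tensor (R_{ij} = R^k_{ikj}): R_{rr} = -4/(r^2 - 1)^2, R_{rθ} = 0, R_{θθ} = -4*r^2/(r^2 - 1)^2
Inverse metric: g^{rr} = (1 - r^2)^2/4, g^{θθ} = (1 - r^2)^2/(4*r^2)
R = g^{ij} R_{ij} = ((1 - r^2)^2/4)(-4/(r^2 - 1)^2) + ((1 - r^2)^2/(4*r^2))(-4*r^2/(r^2 - 1)^2) = -2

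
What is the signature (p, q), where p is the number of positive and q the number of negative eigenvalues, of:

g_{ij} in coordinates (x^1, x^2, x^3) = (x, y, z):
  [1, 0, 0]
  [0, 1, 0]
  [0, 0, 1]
The metric is diagonal, so its eigenvalues are the diagonal entries: 1, 1, 1 (at a generic point, where coordinate-dependent entries are positive).
3 positive, 0 negative.
(3, 0) - Riemannian (positive definite)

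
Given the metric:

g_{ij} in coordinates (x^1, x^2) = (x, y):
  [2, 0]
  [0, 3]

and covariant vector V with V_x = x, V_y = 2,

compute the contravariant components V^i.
Inverse metric (diagonal): g^{xx} = 1/2, g^{yy} = 1/3
V^i = g^{ij} V_j:
V^x = (1/2)(x) + (0)(2) = x/2
V^y = (0)(x) + (1/3)(2) = 2/3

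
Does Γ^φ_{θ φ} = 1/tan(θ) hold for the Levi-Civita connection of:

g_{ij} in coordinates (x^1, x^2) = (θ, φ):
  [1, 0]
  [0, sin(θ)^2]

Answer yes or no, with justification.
Γ^φ_{θ φ} = (1/2) g^{φφ} (∂_θ g_{φφ} + ∂_φ g_{φθ} - ∂_φ g_{θφ}) = (1/2)(1/sin(θ)^2)((sin(2*θ)) + (0) - (0)) = 1/tan(θ)
This equals the proposed value 1/tan(θ).
Yes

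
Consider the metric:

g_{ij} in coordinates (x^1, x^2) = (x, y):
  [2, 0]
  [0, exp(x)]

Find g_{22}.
With x^1 = x, x^2 = y, g_{22} = g_{yy} is the row-2, column-2 entry of the matrix.
g_{22} = exp(x)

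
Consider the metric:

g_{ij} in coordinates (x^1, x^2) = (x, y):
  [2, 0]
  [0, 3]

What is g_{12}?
With x^1 = x, x^2 = y, g_{12} = g_{xy} is the row-1, column-2 entry of the matrix.
g_{12} = 0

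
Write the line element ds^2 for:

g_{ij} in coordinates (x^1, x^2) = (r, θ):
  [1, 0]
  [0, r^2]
ds^2 = g_{ij} dx^i dx^j; only the non-zero components contribute.
ds^2 = dr^2 + r^2 dθ^2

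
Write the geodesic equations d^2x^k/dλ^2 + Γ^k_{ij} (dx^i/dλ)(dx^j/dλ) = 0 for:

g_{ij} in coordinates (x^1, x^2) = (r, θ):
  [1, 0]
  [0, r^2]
Geodesic equation: d^2x^k/dλ^2 + Γ^k_{ij} (dx^i/dλ)(dx^j/dλ) = 0.
Non-zero Christoffel symbols:
Γ^r_{θ θ} = -r
Γ^θ_{r θ} = 1/r
Substituting (the symmetric pair Γ^k_{ij}, Γ^k_{ji} combines into a factor 2):
d^2r/dλ^2 - r (dθ/dλ)^2 = 0
d^2θ/dλ^2 + (2/r) (dr/dλ)(dθ/dλ) = 0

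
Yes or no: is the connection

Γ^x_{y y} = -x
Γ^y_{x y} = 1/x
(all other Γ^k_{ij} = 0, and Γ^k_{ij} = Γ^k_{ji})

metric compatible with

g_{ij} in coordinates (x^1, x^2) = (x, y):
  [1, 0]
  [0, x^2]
Using ∇_k g_{ij} = ∂_k g_{ij} - Γ^m_{ki} g_{mj} - Γ^m_{kj} g_{im}:
e.g. ∇_x g_{yy} = (2*x) - (x) - (x) = 0
Every component ∇_k g_{ij} vanishes: the connection is metric compatible.
Yes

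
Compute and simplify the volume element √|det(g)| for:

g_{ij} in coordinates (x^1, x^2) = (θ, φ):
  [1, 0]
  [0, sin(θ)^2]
det(g) = sin(θ)^2
√|det(g)| = sin(θ) (taking 0 < θ < π so that |sin(θ)| = sin(θ))
Volume element: dV = sin(θ) dθ dφ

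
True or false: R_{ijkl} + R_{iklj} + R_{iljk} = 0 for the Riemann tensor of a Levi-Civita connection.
This is the first (algebraic) Bianchi identity.
True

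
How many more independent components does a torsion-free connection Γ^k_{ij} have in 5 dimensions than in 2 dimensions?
Independent components in n dimensions: n × n(n+1)/2 = n^2(n+1)/2.
5D: 5 × 15 = 75
2D: 2 × 3 = 6
Difference = 75 - 6 = 69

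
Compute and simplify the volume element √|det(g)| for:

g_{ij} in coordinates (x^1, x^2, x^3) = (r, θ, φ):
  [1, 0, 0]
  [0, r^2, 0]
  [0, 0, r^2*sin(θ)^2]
det(g) = r^4*sin(θ)^2
√|det(g)| = r^2*sin(θ) (taking 0 < θ < π so that |sin(θ)| = sin(θ))
Volume element: dV = r^2*sin(θ) dr dθ dφ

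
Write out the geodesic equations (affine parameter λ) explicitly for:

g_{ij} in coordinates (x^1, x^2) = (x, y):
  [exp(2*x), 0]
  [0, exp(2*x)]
Geodesic equation: d^2x^k/dλ^2 + Γ^k_{ij} (dx^i/dλ)(dx^j/dλ) = 0.
Non-zero Christoffel symbols:
Γ^x_{x x} = 1
Γ^x_{y y} = -1
Γ^y_{x y} = 1
Substituting (the symmetric pair Γ^k_{ij}, Γ^k_{ji} combines into a factor 2):
d^2x/dλ^2 + (dx/dλ)^2 - (dy/dλ)^2 = 0
d^2y/dλ^2 + 2 (dx/dλ)(dy/dλ) = 0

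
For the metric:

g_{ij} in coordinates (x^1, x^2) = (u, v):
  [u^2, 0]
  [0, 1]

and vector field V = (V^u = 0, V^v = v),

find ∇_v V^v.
Non-zero Christoffel symbols:
Γ^u_{u u} = 1/u
∇_v V^v = ∂_v V^v + Γ^v_{v j} V^j
  = (1) + (0)(0) + (0)(v)
  = 1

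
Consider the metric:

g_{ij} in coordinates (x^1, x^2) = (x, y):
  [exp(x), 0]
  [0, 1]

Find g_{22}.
With x^1 = x, x^2 = y, g_{22} = g_{yy} is the row-2, column-2 entry of the matrix.
g_{22} = 1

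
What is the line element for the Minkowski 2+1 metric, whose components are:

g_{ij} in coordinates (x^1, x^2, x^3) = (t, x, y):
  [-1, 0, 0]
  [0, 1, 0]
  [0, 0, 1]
ds^2 = g_{ij} dx^i dx^j; only the non-zero components contribute.
ds^2 = -dt^2 + dx^2 + dy^2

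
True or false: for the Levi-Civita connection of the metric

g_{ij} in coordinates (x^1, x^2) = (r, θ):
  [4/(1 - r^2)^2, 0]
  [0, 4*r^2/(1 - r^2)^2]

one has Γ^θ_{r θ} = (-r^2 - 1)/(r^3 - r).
Γ^θ_{r θ} = (1/2) g^{θθ} (∂_r g_{θθ} + ∂_θ g_{θr} - ∂_θ g_{rθ}) = (1/2)((1 - r^2)^2/(4*r^2))((-8*(r^3 + r)/(r^2 - 1)^3) + (0) - (0)) = (-r^2 - 1)/(r^3 - r)
This equals the proposed value (-r^2 - 1)/(r^3 - r).
True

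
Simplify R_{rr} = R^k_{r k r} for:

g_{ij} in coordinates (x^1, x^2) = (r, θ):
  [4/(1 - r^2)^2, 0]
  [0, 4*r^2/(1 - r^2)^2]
Non-zero Christoffel symbols (Γ^k_{ij} = Γ^k_{ji}):
Γ^r_{r r} = 2*r/(1 - r^2)
Γ^r_{θ θ} = (r^3 + r)/(r^2 - 1)
Γ^θ_{r θ} = (-r^2 - 1)/(r^3 - r)
R^r_{r r r} = 0 (a repeated index in an antisymmetric pair)
R^θ_{r θ r} = ∂_θ Γ^θ_{r r} - ∂_r Γ^θ_{r θ} + Γ^θ_{θ m} Γ^m_{r r} - Γ^θ_{r m} Γ^m_{r θ}
  = (0) - ((r^4 + 4*r^2 - 1)/(r^3 - r)^2) + (2*(r^2 + 1)/(r^2 - 1)^2) - ((r^2 + 1)^2/(r^3 - r)^2) = -4/(r^2 - 1)^2
R_{rr} = R^r_{r r r} + R^θ_{r θ r} = (0) + (-4/(r^2 - 1)^2) = -4/(r^2 - 1)^2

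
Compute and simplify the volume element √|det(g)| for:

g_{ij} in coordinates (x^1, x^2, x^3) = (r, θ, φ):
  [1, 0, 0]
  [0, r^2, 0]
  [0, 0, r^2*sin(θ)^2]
det(g) = r^4*sin(θ)^2
√|det(g)| = r^2*sin(θ) (taking 0 < θ < π so that |sin(θ)| = sin(θ))
Volume element: dV = r^2*sin(θ) dr dθ dφ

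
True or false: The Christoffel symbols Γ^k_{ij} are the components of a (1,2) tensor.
Under a change of coordinates Γ picks up an inhomogeneous term ∂²x/∂x'∂x'; e.g. Γ = 0 in Cartesian coordinates but Γ^r_{θθ} = -r in polar coordinates on the same flat plane.
False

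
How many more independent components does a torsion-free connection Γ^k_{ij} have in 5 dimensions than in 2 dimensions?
Independent components in n dimensions: n × n(n+1)/2 = n^2(n+1)/2.
5D: 5 × 15 = 75
2D: 2 × 3 = 6
Difference = 75 - 6 = 69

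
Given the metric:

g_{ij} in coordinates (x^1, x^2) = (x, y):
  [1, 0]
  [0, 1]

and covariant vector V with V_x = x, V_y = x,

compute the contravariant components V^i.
Inverse metric (diagonal): g^{xx} = 1, g^{yy} = 1
V^i = g^{ij} V_j:
V^x = (1)(x) + (0)(x) = x
V^y = (0)(x) + (1)(x) = x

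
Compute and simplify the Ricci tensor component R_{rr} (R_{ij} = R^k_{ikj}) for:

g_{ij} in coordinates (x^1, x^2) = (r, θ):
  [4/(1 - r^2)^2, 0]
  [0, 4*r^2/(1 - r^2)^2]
Non-zero Christoffel symbols (Γ^k_{ij} = Γ^k_{ji}):
Γ^r_{r r} = 2*r/(1 - r^2)
Γ^r_{θ θ} = (r^3 + r)/(r^2 - 1)
Γ^θ_{r θ} = (-r^2 - 1)/(r^3 - r)
R^r_{r r r} = 0 (a repeated index in an antisymmetric pair)
R^θ_{r θ r} = ∂_θ Γ^θ_{r r} - ∂_r Γ^θ_{r θ} + Γ^θ_{θ m} Γ^m_{r r} - Γ^θ_{r m} Γ^m_{r θ}
  = (0) - ((r^4 + 4*r^2 - 1)/(r^3 - r)^2) + (2*(r^2 + 1)/(r^2 - 1)^2) - ((r^2 + 1)^2/(r^3 - r)^2) = -4/(r^2 - 1)^2
R_{rr} = R^r_{r r r} + R^θ_{r θ r} = (0) + (-4/(r^2 - 1)^2) = -4/(r^2 - 1)^2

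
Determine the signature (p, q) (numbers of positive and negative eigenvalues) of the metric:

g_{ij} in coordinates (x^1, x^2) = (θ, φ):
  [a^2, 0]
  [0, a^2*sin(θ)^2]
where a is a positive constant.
The metric is diagonal, so its eigenvalues are the diagonal entries: a^2, a^2*sin(θ)^2 (at a generic point, where coordinate-dependent entries are positive).
2 positive, 0 negative.
(2, 0) - Riemannian (positive definite)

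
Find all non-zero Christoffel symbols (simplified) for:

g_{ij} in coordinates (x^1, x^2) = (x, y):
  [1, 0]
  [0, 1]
Using Γ^k_{ij} = (1/2) g^{km} (∂_i g_{mj} + ∂_j g_{mi} - ∂_m g_{ij}); the metric is diagonal, so only the m = k term contributes.
Every metric component is constant, so all ∂_m g_{ij} = 0 and every Christoffel symbol vanishes.
All Christoffel symbols are zero.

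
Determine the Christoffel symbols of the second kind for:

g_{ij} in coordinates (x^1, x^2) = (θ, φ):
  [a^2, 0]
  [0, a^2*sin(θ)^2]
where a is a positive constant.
Using Γ^k_{ij} = (1/2) g^{km} (∂_i g_{mj} + ∂_j g_{mi} - ∂_m g_{ij}); the metric is diagonal, so only the m = k term contributes.
Non-zero symbols (using the symmetry Γ^k_{ij} = Γ^k_{ji}):
Γ^θ_{φ φ} = (1/2) g^{θθ} (∂_φ g_{θφ} + ∂_φ g_{θφ} - ∂_θ g_{φφ}) = (1/2)(1/a^2)((0) + (0) - (a^2*sin(2*θ))) = -sin(2*θ)/2
Γ^φ_{θ φ} = (1/2) g^{φφ} (∂_θ g_{φφ} + ∂_φ g_{φθ} - ∂_φ g_{θφ}) = (1/2)(1/(a^2*sin(θ)^2))((a^2*sin(2*θ)) + (0) - (0)) = 1/tan(θ)
All other Christoffel symbols are zero.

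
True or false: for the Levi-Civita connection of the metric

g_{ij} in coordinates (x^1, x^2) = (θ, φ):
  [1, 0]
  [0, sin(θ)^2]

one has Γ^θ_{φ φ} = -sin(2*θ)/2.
Γ^θ_{φ φ} = (1/2) g^{θθ} (∂_φ g_{θφ} + ∂_φ g_{θφ} - ∂_θ g_{φφ}) = (1/2)(1)((0) + (0) - (sin(2*θ))) = -sin(2*θ)/2
This equals the proposed value -sin(2*θ)/2.
True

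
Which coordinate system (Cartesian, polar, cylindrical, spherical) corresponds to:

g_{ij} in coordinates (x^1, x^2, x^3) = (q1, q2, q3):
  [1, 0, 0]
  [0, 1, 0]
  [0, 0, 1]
All components are constant and the metric is the identity, i.e. orthonormal rectilinear coordinates.
Cartesian (3D) coordinates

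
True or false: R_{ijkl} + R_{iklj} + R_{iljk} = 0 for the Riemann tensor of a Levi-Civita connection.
This is the first (algebraic) Bianchi identity.
True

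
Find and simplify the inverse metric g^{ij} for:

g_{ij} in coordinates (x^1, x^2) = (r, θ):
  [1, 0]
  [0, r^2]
The metric is diagonal, so g^{ij} is diagonal with entries 1/g_{ii}: diag(1, 1/(r^2)).
g^{ij}:
  [1, 0]
  [0, 1/r^2]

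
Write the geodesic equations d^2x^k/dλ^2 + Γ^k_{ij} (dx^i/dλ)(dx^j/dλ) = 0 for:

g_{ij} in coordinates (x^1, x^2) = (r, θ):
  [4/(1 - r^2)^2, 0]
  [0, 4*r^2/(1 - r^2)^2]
Geodesic equation: d^2x^k/dλ^2 + Γ^k_{ij} (dx^i/dλ)(dx^j/dλ) = 0.
Non-zero Christoffel symbols:
Γ^r_{r r} = 2*r/(1 - r^2)
Γ^r_{θ θ} = (r^3 + r)/(r^2 - 1)
Γ^θ_{r θ} = (-r^2 - 1)/(r^3 - r)
Substituting (the symmetric pair Γ^k_{ij}, Γ^k_{ji} combines into a factor 2):
d^2r/dλ^2 + (2*r/(1 - r^2)) (dr/dλ)^2 + ((r^3 + r)/(r^2 - 1)) (dθ/dλ)^2 = 0
d^2θ/dλ^2 + ((-2*r^2 - 2)/(r^3 - r)) (dr/dλ)(dθ/dλ) = 0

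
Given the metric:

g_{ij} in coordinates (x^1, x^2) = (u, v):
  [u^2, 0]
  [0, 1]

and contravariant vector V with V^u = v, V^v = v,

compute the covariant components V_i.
V_i = g_{ij} V^j:
V_u = (u^2)(v) + (0)(v) = u^2*v
V_v = (0)(v) + (1)(v) = v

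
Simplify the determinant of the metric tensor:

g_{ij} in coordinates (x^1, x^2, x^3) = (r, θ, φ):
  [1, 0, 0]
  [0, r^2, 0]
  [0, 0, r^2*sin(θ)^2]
Diagonal metric: det(g) = g_{11}·g_{22}·g_{33}
= (1)·(r^2)·(r^2*sin(θ)^2)
det(g) = r^4*sin(θ)^2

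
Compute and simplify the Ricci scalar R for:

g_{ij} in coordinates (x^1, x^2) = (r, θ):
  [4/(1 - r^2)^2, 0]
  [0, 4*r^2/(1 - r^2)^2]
Non-zero Christoffel symbols (Γ^k_{ij} = Γ^k_{ji}):
Γ^r_{r r} = 2*r/(1 - r^2)
Γ^r_{θ θ} = (r^3 + r)/(r^2 - 1)
Γ^θ_{r θ} = (-r^2 - 1)/(r^3 - r)
Ricci tensor (R_{ij} = R^k_{ikj}): R_{rr} = -4/(r^2 - 1)^2, R_{rθ} = 0, R_{θθ} = -4*r^2/(r^2 - 1)^2
Inverse metric: g^{rr} = (1 - r^2)^2/4, g^{θθ} = (1 - r^2)^2/(4*r^2)
R = g^{ij} R_{ij} = ((1 - r^2)^2/4)(-4/(r^2 - 1)^2) + ((1 - r^2)^2/(4*r^2))(-4*r^2/(r^2 - 1)^2) = -2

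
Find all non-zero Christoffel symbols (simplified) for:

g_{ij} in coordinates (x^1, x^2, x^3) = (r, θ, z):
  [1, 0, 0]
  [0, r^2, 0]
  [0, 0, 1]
Using Γ^k_{ij} = (1/2) g^{km} (∂_i g_{mj} + ∂_j g_{mi} - ∂_m g_{ij}); the metric is diagonal, so only the m = k term contributes.
Non-zero symbols (using the symmetry Γ^k_{ij} = Γ^k_{ji}):
Γ^r_{θ θ} = (1/2) g^{rr} (∂_θ g_{rθ} + ∂_θ g_{rθ} - ∂_r g_{θθ}) = (1/2)(1)((0) + (0) - (2*r)) = -r
Γ^θ_{r θ} = (1/2) g^{θθ} (∂_r g_{θθ} + ∂_θ g_{θr} - ∂_θ g_{rθ}) = (1/2)(1/r^2)((2*r) + (0) - (0)) = 1/r
All other Christoffel symbols are zero.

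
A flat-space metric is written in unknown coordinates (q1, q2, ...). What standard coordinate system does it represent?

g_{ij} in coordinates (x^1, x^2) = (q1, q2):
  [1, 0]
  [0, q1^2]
The line element ds^2 = dq1^2 + q1^2 dq2^2 is dr^2 + r^2 dθ^2 with q1 = r, q2 = θ.
polar coordinates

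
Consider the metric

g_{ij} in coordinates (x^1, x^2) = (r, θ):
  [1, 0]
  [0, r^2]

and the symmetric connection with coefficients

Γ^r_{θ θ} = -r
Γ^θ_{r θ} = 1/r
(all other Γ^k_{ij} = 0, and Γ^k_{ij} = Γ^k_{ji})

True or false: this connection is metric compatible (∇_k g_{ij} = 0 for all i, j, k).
Using ∇_k g_{ij} = ∂_k g_{ij} - Γ^m_{ki} g_{mj} - Γ^m_{kj} g_{im}:
e.g. ∇_r g_{θθ} = (2*r) - (r) - (r) = 0
Every component ∇_k g_{ij} vanishes: the connection is metric compatible.
True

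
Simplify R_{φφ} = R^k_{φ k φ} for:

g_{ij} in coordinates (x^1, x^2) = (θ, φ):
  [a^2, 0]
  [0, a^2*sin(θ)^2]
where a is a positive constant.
Non-zero Christoffel symbols (Γ^k_{ij} = Γ^k_{ji}):
Γ^θ_{φ φ} = -sin(2*θ)/2
Γ^φ_{θ φ} = 1/tan(θ)
R^θ_{φ θ φ} = ∂_θ Γ^θ_{φ φ} - ∂_φ Γ^θ_{φ θ} + Γ^θ_{θ m} Γ^m_{φ φ} - Γ^θ_{φ m} Γ^m_{φ θ}
  = (-cos(2*θ)) - (0) + (0) - (-cos(θ)^2) = sin(θ)^2
R^φ_{φ φ φ} = 0 (a repeated index in an antisymmetric pair)
R_{φφ} = R^θ_{φ θ φ} + R^φ_{φ φ φ} = (sin(θ)^2) + (0) = sin(θ)^2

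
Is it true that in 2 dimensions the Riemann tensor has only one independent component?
The number of independent components is n^2(n^2-1)/12 = 4·3/12 = 1 for n = 2 (e.g. R_{1212}).
Yes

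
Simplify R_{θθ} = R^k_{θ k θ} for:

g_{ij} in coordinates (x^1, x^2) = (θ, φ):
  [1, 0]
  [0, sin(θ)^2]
Non-zero Christoffel symbols (Γ^k_{ij} = Γ^k_{ji}):
Γ^θ_{φ φ} = -sin(2*θ)/2
Γ^φ_{θ φ} = 1/tan(θ)
R^θ_{θ θ θ} = 0 (a repeated index in an antisymmetric pair)
R^φ_{θ φ θ} = ∂_φ Γ^φ_{θ θ} - ∂_θ Γ^φ_{θ φ} + Γ^φ_{φ m} Γ^m_{θ θ} - Γ^φ_{θ m} Γ^m_{θ φ}
  = (0) - (-1/sin(θ)^2) + (0) - (1/tan(θ)^2) = 1
R_{θθ} = R^θ_{θ θ θ} + R^φ_{θ φ θ} = (0) + (1) = 1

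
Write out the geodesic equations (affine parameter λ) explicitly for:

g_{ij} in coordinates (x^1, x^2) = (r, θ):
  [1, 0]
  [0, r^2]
Geodesic equation: d^2x^k/dλ^2 + Γ^k_{ij} (dx^i/dλ)(dx^j/dλ) = 0.
Non-zero Christoffel symbols:
Γ^r_{θ θ} = -r
Γ^θ_{r θ} = 1/r
Substituting (the symmetric pair Γ^k_{ij}, Γ^k_{ji} combines into a factor 2):
d^2r/dλ^2 - r (dθ/dλ)^2 = 0
d^2θ/dλ^2 + (2/r) (dr/dλ)(dθ/dλ) = 0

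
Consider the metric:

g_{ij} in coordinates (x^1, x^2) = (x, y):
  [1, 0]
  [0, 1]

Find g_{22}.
With x^1 = x, x^2 = y, g_{22} = g_{yy} is the row-2, column-2 entry of the matrix.
g_{22} = 1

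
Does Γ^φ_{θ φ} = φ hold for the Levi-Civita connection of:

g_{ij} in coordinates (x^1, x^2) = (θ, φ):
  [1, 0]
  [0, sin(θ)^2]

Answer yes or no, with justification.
Γ^φ_{θ φ} = (1/2) g^{φφ} (∂_θ g_{φφ} + ∂_φ g_{φθ} - ∂_φ g_{θφ}) = (1/2)(1/sin(θ)^2)((sin(2*θ)) + (0) - (0)) = 1/tan(θ)
This differs from the proposed value φ.
No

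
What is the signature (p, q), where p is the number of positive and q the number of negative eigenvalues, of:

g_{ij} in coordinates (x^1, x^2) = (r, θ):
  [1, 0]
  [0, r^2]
The metric is diagonal, so its eigenvalues are the diagonal entries: 1, r^2 (at a generic point, where coordinate-dependent entries are positive).
2 positive, 0 negative.
(2, 0) - Riemannian (positive definite)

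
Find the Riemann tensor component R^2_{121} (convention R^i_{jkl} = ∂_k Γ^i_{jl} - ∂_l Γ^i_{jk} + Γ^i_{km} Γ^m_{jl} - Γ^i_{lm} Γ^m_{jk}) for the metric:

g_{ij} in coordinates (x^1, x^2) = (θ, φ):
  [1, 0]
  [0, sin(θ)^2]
Non-zero Christoffel symbols (Γ^k_{ij} = Γ^k_{ji}):
Γ^θ_{φ φ} = -sin(2*θ)/2
Γ^φ_{θ φ} = 1/tan(θ)
R^φ_{θ φ θ} = ∂_φ Γ^φ_{θ θ} - ∂_θ Γ^φ_{θ φ} + Γ^φ_{φ m} Γ^m_{θ θ} - Γ^φ_{θ m} Γ^m_{θ φ}
  = (0) - (-1/sin(θ)^2) + (0) - (1/tan(θ)^2) = 1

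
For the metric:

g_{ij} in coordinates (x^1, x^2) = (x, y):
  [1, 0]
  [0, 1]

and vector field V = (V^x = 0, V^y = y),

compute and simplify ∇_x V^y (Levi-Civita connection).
All Christoffel symbols are zero.
∇_x V^y = ∂_x V^y + Γ^y_{x j} V^j
  = (0) + (0)(0) + (0)(y)
  = 0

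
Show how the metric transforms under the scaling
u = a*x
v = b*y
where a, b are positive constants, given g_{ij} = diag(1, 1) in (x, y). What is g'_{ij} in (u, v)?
Invert the transformation: x = u/a, y = v/b
g'_{ij} = (∂x^k/∂x'^i)(∂x^l/∂x'^j) g_{kl}; with g_{kl} = δ_{kl} this is Σ_k (∂x^k/∂x'^i)(∂x^k/∂x'^j).
Jacobian: ∂x/∂u = 1/a, ∂x/∂v = 0, ∂y/∂u = 0, ∂y/∂v = 1/b
g'_{uu} = (1/a)(1/a) + (0)(0) = 1/a^2
g'_{uv} = (1/a)(0) + (0)(1/b) = 0
g'_{vv} = (0)(0) + (1/b)(1/b) = 1/b^2
g'_{ij} = diag(1/a^2, 1/b^2)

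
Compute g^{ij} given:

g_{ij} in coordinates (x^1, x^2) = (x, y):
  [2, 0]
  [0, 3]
The metric is diagonal, so g^{ij} is diagonal with entries 1/g_{ii}: diag(1/2, 1/3).
g^{ij}:
  [1/2, 0]
  [0, 1/3]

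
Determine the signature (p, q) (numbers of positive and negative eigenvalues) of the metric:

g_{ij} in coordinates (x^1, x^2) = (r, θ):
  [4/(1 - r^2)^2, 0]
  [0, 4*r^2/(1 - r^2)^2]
The metric is diagonal, so its eigenvalues are the diagonal entries: 4/(1 - r^2)^2, 4*r^2/(1 - r^2)^2 (at a generic point, where coordinate-dependent entries are positive).
2 positive, 0 negative.
(2, 0) - Riemannian (positive definite)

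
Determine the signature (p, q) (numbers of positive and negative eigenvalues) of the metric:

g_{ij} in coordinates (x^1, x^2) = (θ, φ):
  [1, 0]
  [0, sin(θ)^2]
The metric is diagonal, so its eigenvalues are the diagonal entries: 1, sin(θ)^2 (at a generic point, where coordinate-dependent entries are positive).
2 positive, 0 negative.
(2, 0) - Riemannian (positive definite)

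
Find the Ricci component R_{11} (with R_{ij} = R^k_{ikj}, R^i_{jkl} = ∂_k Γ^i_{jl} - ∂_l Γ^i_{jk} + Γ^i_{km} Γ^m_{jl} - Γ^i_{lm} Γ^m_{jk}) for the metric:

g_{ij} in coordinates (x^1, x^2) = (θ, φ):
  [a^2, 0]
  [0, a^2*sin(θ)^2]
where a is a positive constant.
Non-zero Christoffel symbols (Γ^k_{ij} = Γ^k_{ji}):
Γ^θ_{φ φ} = -sin(2*θ)/2
Γ^φ_{θ φ} = 1/tan(θ)
R^θ_{θ θ θ} = 0 (a repeated index in an antisymmetric pair)
R^φ_{θ φ θ} = ∂_φ Γ^φ_{θ θ} - ∂_θ Γ^φ_{θ φ} + Γ^φ_{φ m} Γ^m_{θ θ} - Γ^φ_{θ m} Γ^m_{θ φ}
  = (0) - (-1/sin(θ)^2) + (0) - (1/tan(θ)^2) = 1
R_{θθ} = R^θ_{θ θ θ} + R^φ_{θ φ θ} = (0) + (1) = 1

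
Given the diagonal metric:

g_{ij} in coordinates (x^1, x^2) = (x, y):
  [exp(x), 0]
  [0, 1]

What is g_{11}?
With x^1 = x, x^2 = y, g_{11} = g_{xx} is the row-1, column-1 entry of the matrix.
g_{11} = exp(x)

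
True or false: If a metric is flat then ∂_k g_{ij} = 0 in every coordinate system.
Flatness means R^i_{jkl} = 0; the components can still vary, e.g. the flat plane in polar coordinates has g_{θθ} = r^2.
False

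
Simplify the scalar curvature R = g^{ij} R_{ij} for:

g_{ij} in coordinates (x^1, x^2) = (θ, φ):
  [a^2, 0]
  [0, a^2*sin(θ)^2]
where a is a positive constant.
Non-zero Christoffel symbols (Γ^k_{ij} = Γ^k_{ji}):
Γ^θ_{φ φ} = -sin(2*θ)/2
Γ^φ_{θ φ} = 1/tan(θ)
Ricci tensor (R_{ij} = R^k_{ikj}): R_{θθ} = 1, R_{θφ} = 0, R_{φφ} = sin(θ)^2
Inverse metric: g^{θθ} = 1/a^2, g^{φφ} = 1/(a^2*sin(θ)^2)
R = g^{ij} R_{ij} = (1/a^2)(1) + (1/(a^2*sin(θ)^2))(sin(θ)^2) = 2/a^2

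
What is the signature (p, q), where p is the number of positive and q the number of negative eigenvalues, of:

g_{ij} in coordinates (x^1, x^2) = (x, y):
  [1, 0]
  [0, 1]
The metric is diagonal, so its eigenvalues are the diagonal entries: 1, 1 (at a generic point, where coordinate-dependent entries are positive).
2 positive, 0 negative.
(2, 0) - Riemannian (positive definite)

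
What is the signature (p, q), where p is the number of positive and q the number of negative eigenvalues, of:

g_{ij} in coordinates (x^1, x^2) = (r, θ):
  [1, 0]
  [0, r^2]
The metric is diagonal, so its eigenvalues are the diagonal entries: 1, r^2 (at a generic point, where coordinate-dependent entries are positive).
2 positive, 0 negative.
(2, 0) - Riemannian (positive definite)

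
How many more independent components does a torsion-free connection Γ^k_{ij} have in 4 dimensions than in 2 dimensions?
Independent components in n dimensions: n × n(n+1)/2 = n^2(n+1)/2.
4D: 4 × 10 = 40
2D: 2 × 3 = 6
Difference = 40 - 6 = 34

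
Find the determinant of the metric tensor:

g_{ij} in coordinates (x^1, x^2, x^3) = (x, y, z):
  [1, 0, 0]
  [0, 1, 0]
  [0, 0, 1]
Diagonal metric: det(g) = g_{11}·g_{22}·g_{33}
= (1)·(1)·(1)
det(g) = 1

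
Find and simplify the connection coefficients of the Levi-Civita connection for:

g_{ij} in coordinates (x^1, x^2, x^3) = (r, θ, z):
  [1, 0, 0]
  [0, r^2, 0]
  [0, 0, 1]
Using Γ^k_{ij} = (1/2) g^{km} (∂_i g_{mj} + ∂_j g_{mi} - ∂_m g_{ij}); the metric is diagonal, so only the m = k term contributes.
Non-zero symbols (using the symmetry Γ^k_{ij} = Γ^k_{ji}):
Γ^r_{θ θ} = (1/2) g^{rr} (∂_θ g_{rθ} + ∂_θ g_{rθ} - ∂_r g_{θθ}) = (1/2)(1)((0) + (0) - (2*r)) = -r
Γ^θ_{r θ} = (1/2) g^{θθ} (∂_r g_{θθ} + ∂_θ g_{θr} - ∂_θ g_{rθ}) = (1/2)(1/r^2)((2*r) + (0) - (0)) = 1/r
All other Christoffel symbols are zero.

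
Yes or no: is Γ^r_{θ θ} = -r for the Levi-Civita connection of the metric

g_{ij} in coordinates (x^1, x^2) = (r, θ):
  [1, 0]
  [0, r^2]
Γ^r_{θ θ} = (1/2) g^{rr} (∂_θ g_{rθ} + ∂_θ g_{rθ} - ∂_r g_{θθ}) = (1/2)(1)((0) + (0) - (2*r)) = -r
This equals the proposed value -r.
Yes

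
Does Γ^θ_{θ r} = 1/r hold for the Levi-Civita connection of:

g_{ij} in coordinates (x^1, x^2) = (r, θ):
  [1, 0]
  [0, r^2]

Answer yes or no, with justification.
Γ^θ_{θ r} = (1/2) g^{θθ} (∂_θ g_{θr} + ∂_r g_{θθ} - ∂_θ g_{θr}) = (1/2)(1/r^2)((0) + (2*r) - (0)) = 1/r
This equals the proposed value 1/r.
Yes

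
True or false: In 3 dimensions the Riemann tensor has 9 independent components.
n^2(n^2-1)/12 = 9·8/12 = 6 independent components for n = 3.
False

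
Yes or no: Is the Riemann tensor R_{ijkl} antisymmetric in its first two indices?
R_{ijkl} = -R_{jikl} (follows from metric compatibility).
Yes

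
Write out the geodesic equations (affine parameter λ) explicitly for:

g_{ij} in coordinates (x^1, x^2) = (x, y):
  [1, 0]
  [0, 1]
Geodesic equation: d^2x^k/dλ^2 + Γ^k_{ij} (dx^i/dλ)(dx^j/dλ) = 0.
All Christoffel symbols vanish, so the geodesics are straight lines:
d^2x/dλ^2 = 0
d^2y/dλ^2 = 0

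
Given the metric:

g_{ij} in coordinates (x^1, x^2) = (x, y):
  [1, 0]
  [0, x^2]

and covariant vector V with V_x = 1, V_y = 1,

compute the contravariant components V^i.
Inverse metric (diagonal): g^{xx} = 1, g^{yy} = 1/x^2
V^i = g^{ij} V_j:
V^x = (1)(1) + (0)(1) = 1
V^y = (0)(1) + (1/x^2)(1) = 1/x^2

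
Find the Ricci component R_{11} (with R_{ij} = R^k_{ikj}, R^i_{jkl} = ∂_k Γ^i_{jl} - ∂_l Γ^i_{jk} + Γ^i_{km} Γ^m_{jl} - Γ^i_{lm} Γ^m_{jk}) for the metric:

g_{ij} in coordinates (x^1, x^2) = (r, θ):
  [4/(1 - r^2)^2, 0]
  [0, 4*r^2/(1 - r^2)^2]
Non-zero Christoffel symbols (Γ^k_{ij} = Γ^k_{ji}):
Γ^r_{r r} = 2*r/(1 - r^2)
Γ^r_{θ θ} = (r^3 + r)/(r^2 - 1)
Γ^θ_{r θ} = (-r^2 - 1)/(r^3 - r)
R^r_{r r r} = 0 (a repeated index in an antisymmetric pair)
R^θ_{r θ r} = ∂_θ Γ^θ_{r r} - ∂_r Γ^θ_{r θ} + Γ^θ_{θ m} Γ^m_{r r} - Γ^θ_{r m} Γ^m_{r θ}
  = (0) - ((r^4 + 4*r^2 - 1)/(r^3 - r)^2) + (2*(r^2 + 1)/(r^2 - 1)^2) - ((r^2 + 1)^2/(r^3 - r)^2) = -4/(r^2 - 1)^2
R_{rr} = R^r_{r r r} + R^θ_{r θ r} = (0) + (-4/(r^2 - 1)^2) = -4/(r^2 - 1)^2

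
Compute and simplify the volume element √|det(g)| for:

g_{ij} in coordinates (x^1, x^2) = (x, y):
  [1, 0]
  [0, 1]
det(g) = 1
√|det(g)| = 1
Volume element: dV = 1 dx dy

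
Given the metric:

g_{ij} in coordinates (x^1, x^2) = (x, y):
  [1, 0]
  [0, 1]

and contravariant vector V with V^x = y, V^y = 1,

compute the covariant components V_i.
V_i = g_{ij} V^j:
V_x = (1)(y) + (0)(1) = y
V_y = (0)(y) + (1)(1) = 1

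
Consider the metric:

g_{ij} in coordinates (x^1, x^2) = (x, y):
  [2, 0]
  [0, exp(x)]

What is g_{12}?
With x^1 = x, x^2 = y, g_{12} = g_{xy} is the row-1, column-2 entry of the matrix.
g_{12} = 0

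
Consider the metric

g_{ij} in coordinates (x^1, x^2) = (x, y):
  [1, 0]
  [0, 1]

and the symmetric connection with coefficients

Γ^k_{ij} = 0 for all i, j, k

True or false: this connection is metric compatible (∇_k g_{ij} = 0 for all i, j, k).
Using ∇_k g_{ij} = ∂_k g_{ij} - Γ^m_{ki} g_{mj} - Γ^m_{kj} g_{im}:
e.g. ∇_x g_{xy} = (0) - (0) - (0) = 0
Every component ∇_k g_{ij} vanishes: the connection is metric compatible.
True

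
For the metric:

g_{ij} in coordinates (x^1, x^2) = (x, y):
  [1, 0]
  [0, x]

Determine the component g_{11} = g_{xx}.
With x^1 = x, x^2 = y, g_{11} = g_{xx} is the row-1, column-1 entry of the matrix.
g_{11} = 1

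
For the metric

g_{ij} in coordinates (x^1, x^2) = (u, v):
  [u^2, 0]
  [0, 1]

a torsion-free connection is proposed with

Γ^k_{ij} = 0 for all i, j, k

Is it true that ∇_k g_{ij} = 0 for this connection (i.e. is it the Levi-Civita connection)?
Using ∇_k g_{ij} = ∂_k g_{ij} - Γ^m_{ki} g_{mj} - Γ^m_{kj} g_{im}:
∇_u g_{uu} = (2*u) - (0) - (0) = 2*u ≠ 0
So the connection is not metric compatible (it is not the Levi-Civita connection).
No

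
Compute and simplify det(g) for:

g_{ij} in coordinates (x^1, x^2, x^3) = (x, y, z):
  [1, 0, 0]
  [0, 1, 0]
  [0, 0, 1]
Diagonal metric: det(g) = g_{11}·g_{22}·g_{33}
= (1)·(1)·(1)
det(g) = 1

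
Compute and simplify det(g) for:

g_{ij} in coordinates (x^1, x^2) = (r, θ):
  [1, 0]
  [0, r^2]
For a 2×2 metric: det(g) = g_{11}·g_{22} - g_{12}·g_{21}
= (1)·(r^2) - (0)·(0)
= r^2 - 0
det(g) = r^2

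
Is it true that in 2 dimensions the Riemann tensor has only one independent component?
The number of independent components is n^2(n^2-1)/12 = 4·3/12 = 1 for n = 2 (e.g. R_{1212}).
Yes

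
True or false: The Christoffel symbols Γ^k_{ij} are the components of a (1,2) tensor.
Under a change of coordinates Γ picks up an inhomogeneous term ∂²x/∂x'∂x'; e.g. Γ = 0 in Cartesian coordinates but Γ^r_{θθ} = -r in polar coordinates on the same flat plane.
False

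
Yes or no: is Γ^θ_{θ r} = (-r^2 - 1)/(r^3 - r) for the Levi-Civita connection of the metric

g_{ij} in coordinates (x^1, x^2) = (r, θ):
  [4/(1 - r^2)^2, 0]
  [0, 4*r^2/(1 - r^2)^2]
Γ^θ_{θ r} = (1/2) g^{θθ} (∂_θ g_{θr} + ∂_r g_{θθ} - ∂_θ g_{θr}) = (1/2)((1 - r^2)^2/(4*r^2))((0) + (-8*(r^3 + r)/(r^2 - 1)^3) - (0)) = (-r^2 - 1)/(r^3 - r)
This equals the proposed value (-r^2 - 1)/(r^3 - r).
Yes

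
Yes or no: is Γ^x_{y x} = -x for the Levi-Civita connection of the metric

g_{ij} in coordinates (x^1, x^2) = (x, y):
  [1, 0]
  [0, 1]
Γ^x_{y x} = (1/2) g^{xx} (∂_y g_{xx} + ∂_x g_{xy} - ∂_x g_{yx}) = (1/2)(1)((0) + (0) - (0)) = 0
This differs from the proposed value -x.
No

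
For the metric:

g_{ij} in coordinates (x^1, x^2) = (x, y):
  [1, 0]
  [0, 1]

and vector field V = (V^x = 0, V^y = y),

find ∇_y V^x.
All Christoffel symbols are zero.
∇_y V^x = ∂_y V^x + Γ^x_{y j} V^j
  = (0) + (0)(0) + (0)(y)
  = 0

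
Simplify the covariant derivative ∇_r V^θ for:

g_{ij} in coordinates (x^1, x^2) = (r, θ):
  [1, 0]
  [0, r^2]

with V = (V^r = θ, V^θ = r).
Non-zero Christoffel symbols:
Γ^r_{θ θ} = -r
Γ^θ_{r θ} = 1/r
∇_r V^θ = ∂_r V^θ + Γ^θ_{r j} V^j
  = (1) + (0)(θ) + (1/r)(r)
  = 2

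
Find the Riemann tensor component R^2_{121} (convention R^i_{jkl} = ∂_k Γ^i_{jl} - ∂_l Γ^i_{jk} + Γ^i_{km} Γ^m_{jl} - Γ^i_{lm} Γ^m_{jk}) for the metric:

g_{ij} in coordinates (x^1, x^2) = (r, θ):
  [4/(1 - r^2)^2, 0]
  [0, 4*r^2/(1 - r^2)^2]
Non-zero Christoffel symbols (Γ^k_{ij} = Γ^k_{ji}):
Γ^r_{r r} = 2*r/(1 - r^2)
Γ^r_{θ θ} = (r^3 + r)/(r^2 - 1)
Γ^θ_{r θ} = (-r^2 - 1)/(r^3 - r)
R^θ_{r θ r} = ∂_θ Γ^θ_{r r} - ∂_r Γ^θ_{r θ} + Γ^θ_{θ m} Γ^m_{r r} - Γ^θ_{r m} Γ^m_{r θ}
  = (0) - ((r^4 + 4*r^2 - 1)/(r^3 - r)^2) + (2*(r^2 + 1)/(r^2 - 1)^2) - ((r^2 + 1)^2/(r^3 - r)^2) = -4/(r^2 - 1)^2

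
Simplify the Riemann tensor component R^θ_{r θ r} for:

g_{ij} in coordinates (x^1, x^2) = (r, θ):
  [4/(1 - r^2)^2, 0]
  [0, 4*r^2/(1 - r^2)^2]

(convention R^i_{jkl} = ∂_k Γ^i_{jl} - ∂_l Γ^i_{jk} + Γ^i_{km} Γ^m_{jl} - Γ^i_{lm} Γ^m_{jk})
Non-zero Christoffel symbols (Γ^k_{ij} = Γ^k_{ji}):
Γ^r_{r r} = 2*r/(1 - r^2)
Γ^r_{θ θ} = (r^3 + r)/(r^2 - 1)
Γ^θ_{r θ} = (-r^2 - 1)/(r^3 - r)
R^θ_{r θ r} = ∂_θ Γ^θ_{r r} - ∂_r Γ^θ_{r θ} + Γ^θ_{θ m} Γ^m_{r r} - Γ^θ_{r m} Γ^m_{r θ}
  = (0) - ((r^4 + 4*r^2 - 1)/(r^3 - r)^2) + (2*(r^2 + 1)/(r^2 - 1)^2) - ((r^2 + 1)^2/(r^3 - r)^2) = -4/(r^2 - 1)^2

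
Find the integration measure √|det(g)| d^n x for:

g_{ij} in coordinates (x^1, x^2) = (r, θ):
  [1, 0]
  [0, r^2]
det(g) = r^2
√|det(g)| = r
Volume element: dV = r dr dθ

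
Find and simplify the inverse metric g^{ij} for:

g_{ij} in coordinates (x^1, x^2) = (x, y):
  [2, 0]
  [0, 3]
The metric is diagonal, so g^{ij} is diagonal with entries 1/g_{ii}: diag(1/2, 1/3).
g^{ij}:
  [1/2, 0]
  [0, 1/3]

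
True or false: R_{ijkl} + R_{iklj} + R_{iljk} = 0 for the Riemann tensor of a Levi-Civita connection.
This is the first (algebraic) Bianchi identity.
True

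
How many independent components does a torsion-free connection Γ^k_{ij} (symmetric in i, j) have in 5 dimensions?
Γ^k_{ij} has n choices for the upper index and n(n+1)/2 independent symmetric lower index pairs.
Total = 5 × 5×6/2 = 5 × 15 = 75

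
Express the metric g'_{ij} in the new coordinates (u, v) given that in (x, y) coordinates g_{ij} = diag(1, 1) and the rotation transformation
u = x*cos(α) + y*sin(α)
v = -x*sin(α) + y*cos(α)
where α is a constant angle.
Invert the transformation: x = u*cos(α) - v*sin(α), y = u*sin(α) + v*cos(α)
g'_{ij} = (∂x^k/∂x'^i)(∂x^l/∂x'^j) g_{kl}; with g_{kl} = δ_{kl} this is Σ_k (∂x^k/∂x'^i)(∂x^k/∂x'^j).
Jacobian: ∂x/∂u = cos(α), ∂x/∂v = -sin(α), ∂y/∂u = sin(α), ∂y/∂v = cos(α)
g'_{uu} = (cos(α))(cos(α)) + (sin(α))(sin(α)) = 1
g'_{uv} = (cos(α))(-sin(α)) + (sin(α))(cos(α)) = 0
g'_{vv} = (-sin(α))(-sin(α)) + (cos(α))(cos(α)) = 1
g'_{ij} = diag(1, 1)
The Euclidean metric is invariant under rotations.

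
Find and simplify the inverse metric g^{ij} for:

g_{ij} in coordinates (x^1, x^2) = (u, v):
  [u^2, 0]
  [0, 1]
The metric is diagonal, so g^{ij} is diagonal with entries 1/g_{ii}: diag(1/(u^2), 1).
g^{ij}:
  [1/u^2, 0]
  [0, 1]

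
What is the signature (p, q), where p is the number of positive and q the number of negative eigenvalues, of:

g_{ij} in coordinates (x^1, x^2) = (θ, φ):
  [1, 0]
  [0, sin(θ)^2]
The metric is diagonal, so its eigenvalues are the diagonal entries: 1, sin(θ)^2 (at a generic point, where coordinate-dependent entries are positive).
2 positive, 0 negative.
(2, 0) - Riemannian (positive definite)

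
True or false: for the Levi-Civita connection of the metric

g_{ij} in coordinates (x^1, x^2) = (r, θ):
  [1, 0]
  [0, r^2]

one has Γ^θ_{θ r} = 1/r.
Γ^θ_{θ r} = (1/2) g^{θθ} (∂_θ g_{θr} + ∂_r g_{θθ} - ∂_θ g_{θr}) = (1/2)(1/r^2)((0) + (2*r) - (0)) = 1/r
This equals the proposed value 1/r.
True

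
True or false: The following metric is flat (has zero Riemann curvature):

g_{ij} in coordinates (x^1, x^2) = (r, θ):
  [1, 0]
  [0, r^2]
Non-zero Christoffel symbols:
Γ^r_{θ θ} = -r
Γ^θ_{r θ} = 1/r
Ricci tensor: R_{rr} = 0, R_{rθ} = 0, R_{θθ} = 0
All R_{ij} vanish; in 2 dimensions the Riemann tensor is fully determined by the Ricci tensor, so R^i_{jkl} = 0: the metric is flat (curvilinear coordinates on flat space).
True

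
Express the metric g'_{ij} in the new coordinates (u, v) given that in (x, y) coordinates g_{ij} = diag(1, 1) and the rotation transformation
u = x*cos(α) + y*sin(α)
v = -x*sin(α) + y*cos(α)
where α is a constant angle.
Invert the transformation: x = u*cos(α) - v*sin(α), y = u*sin(α) + v*cos(α)
g'_{ij} = (∂x^k/∂x'^i)(∂x^l/∂x'^j) g_{kl}; with g_{kl} = δ_{kl} this is Σ_k (∂x^k/∂x'^i)(∂x^k/∂x'^j).
Jacobian: ∂x/∂u = cos(α), ∂x/∂v = -sin(α), ∂y/∂u = sin(α), ∂y/∂v = cos(α)
g'_{uu} = (cos(α))(cos(α)) + (sin(α))(sin(α)) = 1
g'_{uv} = (cos(α))(-sin(α)) + (sin(α))(cos(α)) = 0
g'_{vv} = (-sin(α))(-sin(α)) + (cos(α))(cos(α)) = 1
g'_{ij} = diag(1, 1)
The Euclidean metric is invariant under rotations.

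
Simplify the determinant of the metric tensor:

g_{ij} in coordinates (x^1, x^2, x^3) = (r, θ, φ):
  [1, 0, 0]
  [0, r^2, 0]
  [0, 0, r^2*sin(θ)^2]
Diagonal metric: det(g) = g_{11}·g_{22}·g_{33}
= (1)·(r^2)·(r^2*sin(θ)^2)
det(g) = r^4*sin(θ)^2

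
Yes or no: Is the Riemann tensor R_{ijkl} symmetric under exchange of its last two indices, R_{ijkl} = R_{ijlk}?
It is antisymmetric in the last pair: R_{ijkl} = -R_{ijlk}.
No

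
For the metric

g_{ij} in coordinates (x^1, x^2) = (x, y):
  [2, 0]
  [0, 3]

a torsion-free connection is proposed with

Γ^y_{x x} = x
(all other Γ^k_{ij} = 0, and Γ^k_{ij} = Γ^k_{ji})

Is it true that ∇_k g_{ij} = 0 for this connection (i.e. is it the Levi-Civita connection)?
Using ∇_k g_{ij} = ∂_k g_{ij} - Γ^m_{ki} g_{mj} - Γ^m_{kj} g_{im}:
∇_x g_{xy} = (0) - (3*x) - (0) = -3*x ≠ 0
So the connection is not metric compatible (it is not the Levi-Civita connection).
No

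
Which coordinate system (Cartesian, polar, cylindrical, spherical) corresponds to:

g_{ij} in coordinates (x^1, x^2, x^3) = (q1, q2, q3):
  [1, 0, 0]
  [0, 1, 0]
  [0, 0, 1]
All components are constant and the metric is the identity, i.e. orthonormal rectilinear coordinates.
Cartesian (3D) coordinates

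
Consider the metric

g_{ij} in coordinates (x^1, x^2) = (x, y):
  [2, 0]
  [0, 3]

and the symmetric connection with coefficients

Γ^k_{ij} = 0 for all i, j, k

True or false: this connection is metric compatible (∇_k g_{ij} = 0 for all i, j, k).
Using ∇_k g_{ij} = ∂_k g_{ij} - Γ^m_{ki} g_{mj} - Γ^m_{kj} g_{im}:
e.g. ∇_y g_{yy} = (0) - (0) - (0) = 0
Every component ∇_k g_{ij} vanishes: the connection is metric compatible.
True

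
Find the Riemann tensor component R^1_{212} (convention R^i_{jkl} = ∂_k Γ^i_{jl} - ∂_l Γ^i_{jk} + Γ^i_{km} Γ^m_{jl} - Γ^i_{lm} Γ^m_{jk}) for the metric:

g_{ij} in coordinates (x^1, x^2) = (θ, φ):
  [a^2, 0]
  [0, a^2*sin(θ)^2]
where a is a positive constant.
Non-zero Christoffel symbols (Γ^k_{ij} = Γ^k_{ji}):
Γ^θ_{φ φ} = -sin(2*θ)/2
Γ^φ_{θ φ} = 1/tan(θ)
R^θ_{φ θ φ} = ∂_θ Γ^θ_{φ φ} - ∂_φ Γ^θ_{φ θ} + Γ^θ_{θ m} Γ^m_{φ φ} - Γ^θ_{φ m} Γ^m_{φ θ}
  = (-cos(2*θ)) - (0) + (0) - (-cos(θ)^2) = sin(θ)^2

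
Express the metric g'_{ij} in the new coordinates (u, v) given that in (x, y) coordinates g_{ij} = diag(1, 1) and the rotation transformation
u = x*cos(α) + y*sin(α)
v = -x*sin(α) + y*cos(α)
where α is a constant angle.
Invert the transformation: x = u*cos(α) - v*sin(α), y = u*sin(α) + v*cos(α)
g'_{ij} = (∂x^k/∂x'^i)(∂x^l/∂x'^j) g_{kl}; with g_{kl} = δ_{kl} this is Σ_k (∂x^k/∂x'^i)(∂x^k/∂x'^j).
Jacobian: ∂x/∂u = cos(α), ∂x/∂v = -sin(α), ∂y/∂u = sin(α), ∂y/∂v = cos(α)
g'_{uu} = (cos(α))(cos(α)) + (sin(α))(sin(α)) = 1
g'_{uv} = (cos(α))(-sin(α)) + (sin(α))(cos(α)) = 0
g'_{vv} = (-sin(α))(-sin(α)) + (cos(α))(cos(α)) = 1
g'_{ij} = diag(1, 1)
The Euclidean metric is invariant under rotations.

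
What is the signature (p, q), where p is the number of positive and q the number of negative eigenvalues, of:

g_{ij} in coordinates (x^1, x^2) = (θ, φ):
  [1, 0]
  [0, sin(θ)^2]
The metric is diagonal, so its eigenvalues are the diagonal entries: 1, sin(θ)^2 (at a generic point, where coordinate-dependent entries are positive).
2 positive, 0 negative.
(2, 0) - Riemannian (positive definite)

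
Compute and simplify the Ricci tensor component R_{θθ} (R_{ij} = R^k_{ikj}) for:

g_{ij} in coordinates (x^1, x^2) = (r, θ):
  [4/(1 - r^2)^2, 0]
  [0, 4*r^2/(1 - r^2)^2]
Non-zero Christoffel symbols (Γ^k_{ij} = Γ^k_{ji}):
Γ^r_{r r} = 2*r/(1 - r^2)
Γ^r_{θ θ} = (r^3 + r)/(r^2 - 1)
Γ^θ_{r θ} = (-r^2 - 1)/(r^3 - r)
R^r_{θ r θ} = ∂_r Γ^r_{θ θ} - ∂_θ Γ^r_{θ r} + Γ^r_{r m} Γ^m_{θ θ} - Γ^r_{θ m} Γ^m_{θ r}
  = ((r^4 - 4*r^2 - 1)/(r^2 - 1)^2) - (0) + (-2*r^2*(r^2 + 1)/(r^2 - 1)^2) - (-(r^2 + 1)^2/(r^2 - 1)^2) = -4*r^2/(r^2 - 1)^2
R^θ_{θ θ θ} = 0 (a repeated index in an antisymmetric pair)
R_{θθ} = R^r_{θ r θ} + R^θ_{θ θ θ} = (-4*r^2/(r^2 - 1)^2) + (0) = -4*r^2/(r^2 - 1)^2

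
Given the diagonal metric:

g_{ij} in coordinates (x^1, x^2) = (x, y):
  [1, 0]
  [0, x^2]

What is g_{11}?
With x^1 = x, x^2 = y, g_{11} = g_{xx} is the row-1, column-1 entry of the matrix.
g_{11} = 1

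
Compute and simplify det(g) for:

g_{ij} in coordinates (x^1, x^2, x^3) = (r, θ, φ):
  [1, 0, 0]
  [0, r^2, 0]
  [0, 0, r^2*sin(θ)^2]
Diagonal metric: det(g) = g_{11}·g_{22}·g_{33}
= (1)·(r^2)·(r^2*sin(θ)^2)
det(g) = r^4*sin(θ)^2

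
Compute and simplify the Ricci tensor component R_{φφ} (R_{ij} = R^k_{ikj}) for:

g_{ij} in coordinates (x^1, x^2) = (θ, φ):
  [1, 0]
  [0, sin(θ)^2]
Non-zero Christoffel symbols (Γ^k_{ij} = Γ^k_{ji}):
Γ^θ_{φ φ} = -sin(2*θ)/2
Γ^φ_{θ φ} = 1/tan(θ)
R^θ_{φ θ φ} = ∂_θ Γ^θ_{φ φ} - ∂_φ Γ^θ_{φ θ} + Γ^θ_{θ m} Γ^m_{φ φ} - Γ^θ_{φ m} Γ^m_{φ θ}
  = (-cos(2*θ)) - (0) + (0) - (-cos(θ)^2) = sin(θ)^2
R^φ_{φ φ φ} = 0 (a repeated index in an antisymmetric pair)
R_{φφ} = R^θ_{φ θ φ} + R^φ_{φ φ φ} = (sin(θ)^2) + (0) = sin(θ)^2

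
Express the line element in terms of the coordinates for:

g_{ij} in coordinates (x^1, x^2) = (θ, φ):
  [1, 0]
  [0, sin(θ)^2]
ds^2 = g_{ij} dx^i dx^j; only the non-zero components contribute.
ds^2 = dθ^2 + sin(θ)^2 dφ^2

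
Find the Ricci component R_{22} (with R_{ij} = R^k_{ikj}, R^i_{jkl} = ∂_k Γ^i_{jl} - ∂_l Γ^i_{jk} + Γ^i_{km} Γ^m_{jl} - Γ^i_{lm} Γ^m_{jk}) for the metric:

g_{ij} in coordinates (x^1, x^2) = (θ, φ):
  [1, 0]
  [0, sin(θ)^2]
Non-zero Christoffel symbols (Γ^k_{ij} = Γ^k_{ji}):
Γ^θ_{φ φ} = -sin(2*θ)/2
Γ^φ_{θ φ} = 1/tan(θ)
R^θ_{φ θ φ} = ∂_θ Γ^θ_{φ φ} - ∂_φ Γ^θ_{φ θ} + Γ^θ_{θ m} Γ^m_{φ φ} - Γ^θ_{φ m} Γ^m_{φ θ}
  = (-cos(2*θ)) - (0) + (0) - (-cos(θ)^2) = sin(θ)^2
R^φ_{φ φ φ} = 0 (a repeated index in an antisymmetric pair)
R_{φφ} = R^θ_{φ θ φ} + R^φ_{φ φ φ} = (sin(θ)^2) + (0) = sin(θ)^2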